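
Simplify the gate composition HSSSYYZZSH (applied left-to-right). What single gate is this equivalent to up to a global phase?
I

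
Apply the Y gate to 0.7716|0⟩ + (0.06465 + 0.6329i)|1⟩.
(0.6329 - 0.06465i)|0⟩ + 0.7716i|1⟩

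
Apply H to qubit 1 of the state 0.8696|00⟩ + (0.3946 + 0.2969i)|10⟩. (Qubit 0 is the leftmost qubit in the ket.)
0.6149|00⟩ + 0.6149|01⟩ + (0.279 + 0.2099i)|10⟩ + (0.279 + 0.2099i)|11⟩

H on qubit 1 mixes each pair of kets that differ only in qubit 1: amplitudes (a, b) of (|…0…⟩, |…1…⟩) become ((a + b)/√2, (a − b)/√2). Kets absent from the input have amplitude 0.
(|00⟩, |01⟩): (a, b) = (0.8696, 0) → (0.6149, 0.6149)
(|10⟩, |11⟩): (a, b) = ((0.3946 + 0.2969i), 0) → ((0.279 + 0.2099i), (0.279 + 0.2099i))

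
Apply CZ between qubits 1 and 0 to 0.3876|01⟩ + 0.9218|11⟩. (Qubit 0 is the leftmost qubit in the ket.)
0.3876|01⟩ - 0.9218|11⟩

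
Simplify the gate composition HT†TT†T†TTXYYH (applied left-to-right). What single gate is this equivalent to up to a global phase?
Z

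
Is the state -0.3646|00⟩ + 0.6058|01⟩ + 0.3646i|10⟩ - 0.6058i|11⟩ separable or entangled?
Separable

Writing the state as a|00⟩ + b|01⟩ + c|10⟩ + d|11⟩, it is a product state iff ad − bc = 0.
Here (a, b, c, d) = (-0.3646, 0.6058, 0.3646i, -0.6058i): ad − bc = (-0.3646)(-0.6058i) − (0.6058)(0.3646i) = 0, so the state is separable.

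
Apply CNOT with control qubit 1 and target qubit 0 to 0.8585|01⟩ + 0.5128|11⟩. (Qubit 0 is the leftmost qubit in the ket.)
0.5128|01⟩ + 0.8585|11⟩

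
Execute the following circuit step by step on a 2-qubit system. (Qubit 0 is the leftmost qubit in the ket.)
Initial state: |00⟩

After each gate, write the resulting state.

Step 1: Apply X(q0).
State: |10⟩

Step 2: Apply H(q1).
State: 1/√2|10⟩ + 1/√2|11⟩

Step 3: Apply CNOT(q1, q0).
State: 1/√2|01⟩ + 1/√2|10⟩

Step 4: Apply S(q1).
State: (1/√2)i|01⟩ + 1/√2|10⟩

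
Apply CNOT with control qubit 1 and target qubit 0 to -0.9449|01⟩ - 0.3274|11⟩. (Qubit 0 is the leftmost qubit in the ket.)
-0.3274|01⟩ - 0.9449|11⟩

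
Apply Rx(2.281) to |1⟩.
-0.9088i|0⟩ + 0.4171|1⟩

Rx(2.281) = [[cos(θ/2), −i·sin(θ/2)], [−i·sin(θ/2), cos(θ/2)]]; θ = 2.281, cos(θ/2) ≈ 0.41714, sin(θ/2) ≈ 0.908842.
With a = amp(|0⟩) = 0 and b = amp(|1⟩) = 1:
new amp(|0⟩) = (0.41714)·a + (-0.908842i)·b = -0.9088i
new amp(|1⟩) = (-0.908842i)·a + (0.41714)·b = 0.4171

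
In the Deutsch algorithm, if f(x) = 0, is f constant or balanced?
Constant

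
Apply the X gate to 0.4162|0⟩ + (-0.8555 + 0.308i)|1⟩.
(-0.8555 + 0.308i)|0⟩ + 0.4162|1⟩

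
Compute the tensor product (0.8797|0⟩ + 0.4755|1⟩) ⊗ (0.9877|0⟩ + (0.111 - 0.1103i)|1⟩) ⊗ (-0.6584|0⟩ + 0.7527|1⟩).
-0.5721|000⟩ + 0.654|001⟩ + (-0.06429 + 0.06389i)|010⟩ + (0.0735 - 0.07304i)|011⟩ - 0.3092|100⟩ + 0.3535|101⟩ + (-0.03475 + 0.03453i)|110⟩ + (0.03973 - 0.03948i)|111⟩

amp(|b₁b₂…⟩) = product of the factor amplitudes for bits b₁, b₂, …; only kets whose every factor amplitude is nonzero survive.
|000⟩: (0.8797)(0.9877)(-0.6584) = -0.5721
|001⟩: (0.8797)(0.9877)(0.7527) = 0.654
|010⟩: (0.8797)(0.111 - 0.1103i)(-0.6584) = (-0.06429 + 0.06389i)
|011⟩: (0.8797)(0.111 - 0.1103i)(0.7527) = (0.0735 - 0.07304i)
|100⟩: (0.4755)(0.9877)(-0.6584) = -0.3092
|101⟩: (0.4755)(0.9877)(0.7527) = 0.3535
|110⟩: (0.4755)(0.111 - 0.1103i)(-0.6584) = (-0.03475 + 0.03453i)
|111⟩: (0.4755)(0.111 - 0.1103i)(0.7527) = (0.03973 - 0.03948i)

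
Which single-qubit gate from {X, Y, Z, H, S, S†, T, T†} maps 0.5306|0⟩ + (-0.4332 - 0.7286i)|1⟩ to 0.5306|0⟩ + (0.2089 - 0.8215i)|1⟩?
T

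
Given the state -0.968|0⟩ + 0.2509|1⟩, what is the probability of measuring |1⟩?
0.06295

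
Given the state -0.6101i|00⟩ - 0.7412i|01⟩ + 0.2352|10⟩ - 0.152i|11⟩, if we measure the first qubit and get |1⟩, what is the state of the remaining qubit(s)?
0.8399|0⟩ - 0.5428i|1⟩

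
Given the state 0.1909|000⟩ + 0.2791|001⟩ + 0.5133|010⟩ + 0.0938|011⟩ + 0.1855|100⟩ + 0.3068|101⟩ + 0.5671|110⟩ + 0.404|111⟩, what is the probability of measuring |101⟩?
0.09413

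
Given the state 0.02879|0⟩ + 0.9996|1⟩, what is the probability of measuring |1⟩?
0.9992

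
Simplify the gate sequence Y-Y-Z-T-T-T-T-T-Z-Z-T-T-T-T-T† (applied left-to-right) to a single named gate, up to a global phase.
Z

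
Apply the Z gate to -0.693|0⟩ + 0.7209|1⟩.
-0.693|0⟩ - 0.7209|1⟩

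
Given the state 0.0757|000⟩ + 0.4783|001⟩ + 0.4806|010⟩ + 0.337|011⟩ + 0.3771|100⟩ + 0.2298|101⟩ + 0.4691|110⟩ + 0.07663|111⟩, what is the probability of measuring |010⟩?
0.231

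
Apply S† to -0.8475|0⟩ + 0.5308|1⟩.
-0.8475|0⟩ - 0.5308i|1⟩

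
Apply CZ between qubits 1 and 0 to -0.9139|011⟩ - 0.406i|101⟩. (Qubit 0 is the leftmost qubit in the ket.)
-0.9139|011⟩ - 0.406i|101⟩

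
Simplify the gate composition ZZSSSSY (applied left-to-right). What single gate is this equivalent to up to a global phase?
Y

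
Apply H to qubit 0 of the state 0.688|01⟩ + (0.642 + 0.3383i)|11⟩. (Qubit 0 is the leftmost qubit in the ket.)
(0.9405 + 0.2392i)|01⟩ + (0.03253 - 0.2392i)|11⟩

H on qubit 0 mixes each pair of kets that differ only in qubit 0: amplitudes (a, b) of (|…0…⟩, |…1…⟩) become ((a + b)/√2, (a − b)/√2). Kets absent from the input have amplitude 0.
(|01⟩, |11⟩): (a, b) = (0.688, (0.642 + 0.3383i)) → ((0.9405 + 0.2392i), (0.03253 - 0.2392i))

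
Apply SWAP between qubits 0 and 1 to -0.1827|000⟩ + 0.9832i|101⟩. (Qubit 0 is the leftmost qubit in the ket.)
-0.1827|000⟩ + 0.9832i|011⟩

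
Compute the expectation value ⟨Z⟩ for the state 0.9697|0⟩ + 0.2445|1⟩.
0.8805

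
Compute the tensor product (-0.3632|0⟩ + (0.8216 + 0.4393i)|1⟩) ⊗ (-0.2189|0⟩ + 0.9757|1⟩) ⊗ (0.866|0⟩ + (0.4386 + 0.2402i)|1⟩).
0.06885|000⟩ + (0.03487 + 0.0191i)|001⟩ - 0.3069|010⟩ + (-0.1554 - 0.08512i)|011⟩ + (-0.1557 - 0.08328i)|100⟩ + (-0.05578 - 0.08538i)|101⟩ + (0.6942 + 0.3712i)|110⟩ + (0.2486 + 0.3805i)|111⟩

amp(|b₁b₂…⟩) = product of the factor amplitudes for bits b₁, b₂, …; only kets whose every factor amplitude is nonzero survive.
|000⟩: (-0.3632)(-0.2189)(0.866) = 0.06885
|001⟩: (-0.3632)(-0.2189)(0.4386 + 0.2402i) = (0.03487 + 0.0191i)
|010⟩: (-0.3632)(0.9757)(0.866) = -0.3069
|011⟩: (-0.3632)(0.9757)(0.4386 + 0.2402i) = (-0.1554 - 0.08512i)
|100⟩: (0.8216 + 0.4393i)(-0.2189)(0.866) = (-0.1557 - 0.08328i)
|101⟩: (0.8216 + 0.4393i)(-0.2189)(0.4386 + 0.2402i) = (-0.05578 - 0.08538i)
|110⟩: (0.8216 + 0.4393i)(0.9757)(0.866) = (0.6942 + 0.3712i)
|111⟩: (0.8216 + 0.4393i)(0.9757)(0.4386 + 0.2402i) = (0.2486 + 0.3805i)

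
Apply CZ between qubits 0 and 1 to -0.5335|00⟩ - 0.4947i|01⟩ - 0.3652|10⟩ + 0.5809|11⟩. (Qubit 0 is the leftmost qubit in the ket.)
-0.5335|00⟩ - 0.4947i|01⟩ - 0.3652|10⟩ - 0.5809|11⟩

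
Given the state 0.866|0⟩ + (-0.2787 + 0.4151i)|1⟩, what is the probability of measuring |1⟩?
0.25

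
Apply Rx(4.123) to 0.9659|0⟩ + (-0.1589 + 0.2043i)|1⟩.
(-0.275 + 0.1402i)|0⟩ + (0.07488 - 0.9482i)|1⟩

Rx(4.123) = [[cos(θ/2), −i·sin(θ/2)], [−i·sin(θ/2), cos(θ/2)]]; θ = 4.123, cos(θ/2) ≈ -0.471247, sin(θ/2) ≈ 0.882001.
With a = amp(|0⟩) = 0.9659 and b = amp(|1⟩) = (-0.1589 + 0.2043i):
new amp(|0⟩) = (-0.471247)·a + (-0.882001i)·b = (-0.275 + 0.1402i)
new amp(|1⟩) = (-0.882001i)·a + (-0.471247)·b = (0.07488 - 0.9482i)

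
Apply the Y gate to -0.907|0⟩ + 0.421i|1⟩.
0.421|0⟩ - 0.907i|1⟩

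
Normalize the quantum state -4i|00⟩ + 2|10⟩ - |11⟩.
-0.8729i|00⟩ + 0.4364|10⟩ - 0.2182|11⟩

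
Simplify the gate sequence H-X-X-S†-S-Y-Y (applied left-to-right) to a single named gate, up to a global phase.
H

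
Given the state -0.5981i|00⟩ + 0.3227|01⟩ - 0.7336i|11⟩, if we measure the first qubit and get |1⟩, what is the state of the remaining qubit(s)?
-i|1⟩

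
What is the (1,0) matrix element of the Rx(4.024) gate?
-0.9042i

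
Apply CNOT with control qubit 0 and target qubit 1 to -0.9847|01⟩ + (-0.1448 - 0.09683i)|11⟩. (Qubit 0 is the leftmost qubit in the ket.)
-0.9847|01⟩ + (-0.1448 - 0.09683i)|10⟩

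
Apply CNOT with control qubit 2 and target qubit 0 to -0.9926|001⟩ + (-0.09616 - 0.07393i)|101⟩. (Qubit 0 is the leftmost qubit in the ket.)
(-0.09616 - 0.07393i)|001⟩ - 0.9926|101⟩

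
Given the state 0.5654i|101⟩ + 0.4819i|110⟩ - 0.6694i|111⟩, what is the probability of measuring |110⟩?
0.2322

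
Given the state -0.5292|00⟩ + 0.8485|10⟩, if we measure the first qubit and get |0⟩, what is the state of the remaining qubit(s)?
-|0⟩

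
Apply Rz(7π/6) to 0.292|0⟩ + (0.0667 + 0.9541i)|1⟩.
(-0.07558 - 0.2821i)|0⟩ + (-0.9389 - 0.1825i)|1⟩

Rz(7π/6) = [[e^(−iθ/2), 0], [0, e^(iθ/2)]] with e^(±iθ/2) = cos(θ/2) ± i·sin(θ/2); θ = 7π/6, cos(θ/2) ≈ -0.258819, sin(θ/2) ≈ 0.965926.
With a = amp(|0⟩) = 0.292 and b = amp(|1⟩) = (0.0667 + 0.9541i):
new amp(|0⟩) = (-0.258819 - 0.965926i)·a = (-0.07558 - 0.2821i)
new amp(|1⟩) = (-0.258819 + 0.965926i)·b = (-0.9389 - 0.1825i)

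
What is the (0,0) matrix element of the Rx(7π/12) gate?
0.6088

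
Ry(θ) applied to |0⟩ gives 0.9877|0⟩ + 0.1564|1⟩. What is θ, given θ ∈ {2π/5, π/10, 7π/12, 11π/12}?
π/10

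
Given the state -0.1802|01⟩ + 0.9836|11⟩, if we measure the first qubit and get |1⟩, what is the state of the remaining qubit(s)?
|1⟩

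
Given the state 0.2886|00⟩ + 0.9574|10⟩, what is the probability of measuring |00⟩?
0.08329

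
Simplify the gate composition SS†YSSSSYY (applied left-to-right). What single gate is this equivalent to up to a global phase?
Y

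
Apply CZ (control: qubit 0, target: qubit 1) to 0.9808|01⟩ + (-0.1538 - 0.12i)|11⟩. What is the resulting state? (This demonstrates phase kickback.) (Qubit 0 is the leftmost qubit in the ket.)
0.9808|01⟩ + (0.1538 + 0.12i)|11⟩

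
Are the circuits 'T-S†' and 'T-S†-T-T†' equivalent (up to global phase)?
Yes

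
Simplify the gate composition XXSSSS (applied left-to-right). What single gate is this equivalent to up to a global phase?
I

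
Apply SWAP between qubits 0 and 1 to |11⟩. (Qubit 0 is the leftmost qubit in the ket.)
|11⟩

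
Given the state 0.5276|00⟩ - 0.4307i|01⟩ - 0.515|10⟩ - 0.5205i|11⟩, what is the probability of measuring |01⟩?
0.1855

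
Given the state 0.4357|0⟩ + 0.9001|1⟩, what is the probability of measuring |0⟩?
0.1898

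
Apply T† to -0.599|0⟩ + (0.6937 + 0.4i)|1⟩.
-0.599|0⟩ + (0.7734 - 0.2077i)|1⟩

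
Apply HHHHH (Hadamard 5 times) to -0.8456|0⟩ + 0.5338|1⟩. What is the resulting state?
-0.2205|0⟩ - 0.9754|1⟩

H² = I, so H^5 = H: a single Hadamard. With (a, b) = (-0.8456, 0.5338), H gives ((a + b)/√2, (a − b)/√2) = (-0.2205, -0.9754).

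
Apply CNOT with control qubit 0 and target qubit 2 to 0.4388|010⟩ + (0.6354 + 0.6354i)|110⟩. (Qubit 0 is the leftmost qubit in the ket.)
0.4388|010⟩ + (0.6354 + 0.6354i)|111⟩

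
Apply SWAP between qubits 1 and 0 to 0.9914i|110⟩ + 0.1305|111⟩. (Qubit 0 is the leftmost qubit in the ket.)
0.9914i|110⟩ + 0.1305|111⟩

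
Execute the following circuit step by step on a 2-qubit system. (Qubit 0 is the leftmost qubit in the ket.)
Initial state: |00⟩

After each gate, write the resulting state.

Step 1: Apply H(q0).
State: 1/√2|00⟩ + 1/√2|10⟩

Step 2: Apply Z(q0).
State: 1/√2|00⟩ - 1/√2|10⟩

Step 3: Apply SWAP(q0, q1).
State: 1/√2|00⟩ - 1/√2|01⟩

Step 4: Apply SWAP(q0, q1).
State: 1/√2|00⟩ - 1/√2|10⟩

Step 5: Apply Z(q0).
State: 1/√2|00⟩ + 1/√2|10⟩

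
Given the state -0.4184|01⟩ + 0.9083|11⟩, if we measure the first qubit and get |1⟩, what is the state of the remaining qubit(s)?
|1⟩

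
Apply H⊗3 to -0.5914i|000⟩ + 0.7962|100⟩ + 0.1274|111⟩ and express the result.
(0.3265 - 0.2091i)|000⟩ + (0.2365 - 0.2091i)|001⟩ + (0.2365 - 0.2091i)|010⟩ + (0.3265 - 0.2091i)|011⟩ + (-0.3265 - 0.2091i)|100⟩ + (-0.2365 - 0.2091i)|101⟩ + (-0.2365 - 0.2091i)|110⟩ + (-0.3265 - 0.2091i)|111⟩

H⊗3 gives amp(|y⟩) = (1/2√2) Σ_x (−1)^(x·y) amp(|x⟩), where x·y is the number of positions in which both x and y have a 1.
|000⟩: (-0.5914i + 0.7962 + 0.1274)/(2√2) = (0.3265 - 0.2091i)
|001⟩: (-0.5914i + 0.7962 - 0.1274)/(2√2) = (0.2365 - 0.2091i)
|010⟩: (-0.5914i + 0.7962 - 0.1274)/(2√2) = (0.2365 - 0.2091i)
|011⟩: (-0.5914i + 0.7962 + 0.1274)/(2√2) = (0.3265 - 0.2091i)
|100⟩: (-0.5914i - 0.7962 - 0.1274)/(2√2) = (-0.3265 - 0.2091i)
|101⟩: (-0.5914i - 0.7962 + 0.1274)/(2√2) = (-0.2365 - 0.2091i)
|110⟩: (-0.5914i - 0.7962 + 0.1274)/(2√2) = (-0.2365 - 0.2091i)
|111⟩: (-0.5914i - 0.7962 - 0.1274)/(2√2) = (-0.3265 - 0.2091i)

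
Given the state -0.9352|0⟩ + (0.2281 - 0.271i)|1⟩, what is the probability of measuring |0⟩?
0.8746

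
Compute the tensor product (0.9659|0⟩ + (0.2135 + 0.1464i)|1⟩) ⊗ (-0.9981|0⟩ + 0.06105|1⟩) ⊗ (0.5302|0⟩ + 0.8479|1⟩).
-0.5111|000⟩ - 0.8174|001⟩ + 0.03126|010⟩ + 0.05|011⟩ + (-0.113 - 0.07747i)|100⟩ + (-0.1807 - 0.1239i)|101⟩ + (0.006911 + 0.004739i)|110⟩ + (0.01105 + 0.007578i)|111⟩

amp(|b₁b₂…⟩) = product of the factor amplitudes for bits b₁, b₂, …; only kets whose every factor amplitude is nonzero survive.
|000⟩: (0.9659)(-0.9981)(0.5302) = -0.5111
|001⟩: (0.9659)(-0.9981)(0.8479) = -0.8174
|010⟩: (0.9659)(0.06105)(0.5302) = 0.03126
|011⟩: (0.9659)(0.06105)(0.8479) = 0.05
|100⟩: (0.2135 + 0.1464i)(-0.9981)(0.5302) = (-0.113 - 0.07747i)
|101⟩: (0.2135 + 0.1464i)(-0.9981)(0.8479) = (-0.1807 - 0.1239i)
|110⟩: (0.2135 + 0.1464i)(0.06105)(0.5302) = (0.006911 + 0.004739i)
|111⟩: (0.2135 + 0.1464i)(0.06105)(0.8479) = (0.01105 + 0.007578i)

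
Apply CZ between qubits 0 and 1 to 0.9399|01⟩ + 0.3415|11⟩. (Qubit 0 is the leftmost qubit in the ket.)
0.9399|01⟩ - 0.3415|11⟩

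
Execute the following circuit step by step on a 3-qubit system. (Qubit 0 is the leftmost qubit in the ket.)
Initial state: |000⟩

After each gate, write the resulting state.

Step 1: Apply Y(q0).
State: i|100⟩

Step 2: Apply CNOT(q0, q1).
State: i|110⟩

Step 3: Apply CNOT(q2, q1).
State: i|110⟩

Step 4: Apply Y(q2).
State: -|111⟩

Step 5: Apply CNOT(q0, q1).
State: -|101⟩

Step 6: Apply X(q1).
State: -|111⟩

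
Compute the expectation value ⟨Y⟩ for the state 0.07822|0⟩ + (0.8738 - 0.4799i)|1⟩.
-0.07508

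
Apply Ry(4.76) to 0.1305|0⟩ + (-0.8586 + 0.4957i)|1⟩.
(0.4981 - 0.3421i)|0⟩ + (0.7115 - 0.3588i)|1⟩

Ry(4.76) = [[cos(θ/2), −sin(θ/2)], [sin(θ/2), cos(θ/2)]]; θ = 4.76, cos(θ/2) ≈ -0.723738, sin(θ/2) ≈ 0.690075.
With a = amp(|0⟩) = 0.1305 and b = amp(|1⟩) = (-0.8586 + 0.4957i):
new amp(|0⟩) = (-0.723738)·a + (-0.690075)·b = (0.4981 - 0.3421i)
new amp(|1⟩) = (0.690075)·a + (-0.723738)·b = (0.7115 - 0.3588i)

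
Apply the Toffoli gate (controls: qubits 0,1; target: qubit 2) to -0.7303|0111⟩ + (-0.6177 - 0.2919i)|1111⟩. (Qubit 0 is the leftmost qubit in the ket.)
-0.7303|0111⟩ + (-0.6177 - 0.2919i)|1101⟩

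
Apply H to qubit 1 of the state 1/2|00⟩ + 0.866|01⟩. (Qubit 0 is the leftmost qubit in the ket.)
0.9659|00⟩ - 0.2588|01⟩

H on qubit 1 mixes each pair of kets that differ only in qubit 1: amplitudes (a, b) of (|…0…⟩, |…1…⟩) become ((a + b)/√2, (a − b)/√2). Kets absent from the input have amplitude 0.
(|00⟩, |01⟩): (a, b) = (1/2, 0.866) → (0.9659, -0.2588)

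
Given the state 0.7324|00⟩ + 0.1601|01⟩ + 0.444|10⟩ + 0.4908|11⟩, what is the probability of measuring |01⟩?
0.02563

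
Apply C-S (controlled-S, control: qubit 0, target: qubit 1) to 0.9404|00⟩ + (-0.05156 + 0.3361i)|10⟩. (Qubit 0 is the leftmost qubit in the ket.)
0.9404|00⟩ + (-0.05156 + 0.3361i)|10⟩

C-S leaves the control-|0⟩ kets |00⟩, |01⟩ unchanged and applies S to qubit 1 on the control-|1⟩ pair (|10⟩, |11⟩).
S = [[1, 0], [0, i]].
With a = amp(|10⟩) = (-0.05156 + 0.3361i) and b = amp(|11⟩) = 0:
new amp(|10⟩) = (1)·a = (-0.05156 + 0.3361i)
new amp(|11⟩) = (i)·b = 0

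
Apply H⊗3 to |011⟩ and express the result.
1/√8|000⟩ - 1/√8|001⟩ - 1/√8|010⟩ + 1/√8|011⟩ + 1/√8|100⟩ - 1/√8|101⟩ - 1/√8|110⟩ + 1/√8|111⟩

H⊗3 gives amp(|y⟩) = (1/2√2) Σ_x (−1)^(x·y) amp(|x⟩), where x·y is the number of positions in which both x and y have a 1.
|000⟩: (1)/(2√2) = 1/√8
|001⟩: (-1)/(2√2) = -1/√8
|010⟩: (-1)/(2√2) = -1/√8
|011⟩: (1)/(2√2) = 1/√8
|100⟩: (1)/(2√2) = 1/√8
|101⟩: (-1)/(2√2) = -1/√8
|110⟩: (-1)/(2√2) = -1/√8
|111⟩: (1)/(2√2) = 1/√8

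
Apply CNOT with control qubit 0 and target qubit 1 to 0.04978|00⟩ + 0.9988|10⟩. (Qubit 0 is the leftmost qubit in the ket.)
0.04978|00⟩ + 0.9988|11⟩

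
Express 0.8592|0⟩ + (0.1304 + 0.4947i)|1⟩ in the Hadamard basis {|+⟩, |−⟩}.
(0.6998 + 0.3498i)|+⟩ + (0.5153 - 0.3498i)|−⟩

With |ψ⟩ = α|0⟩ + β|1⟩, the Hadamard-basis coefficients are ⟨+|ψ⟩ = (α + β)/√2 and ⟨−|ψ⟩ = (α − β)/√2.
Here α = 0.8592, β = (0.1304 + 0.4947i): (α + β)/√2 = (0.6998 + 0.3498i), (α − β)/√2 = (0.5153 - 0.3498i).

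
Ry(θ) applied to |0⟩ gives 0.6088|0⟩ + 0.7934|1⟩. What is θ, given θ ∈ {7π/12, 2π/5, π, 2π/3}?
7π/12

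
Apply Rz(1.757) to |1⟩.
(0.6383 + 0.7698i)|1⟩

Rz(1.757) = [[e^(−iθ/2), 0], [0, e^(iθ/2)]] with e^(±iθ/2) = cos(θ/2) ± i·sin(θ/2); θ = 1.757, cos(θ/2) ≈ 0.638307, sin(θ/2) ≈ 0.769782.
With a = amp(|0⟩) = 0 and b = amp(|1⟩) = 1:
new amp(|0⟩) = (0.638307 - 0.769782i)·a = 0
new amp(|1⟩) = (0.638307 + 0.769782i)·b = (0.6383 + 0.7698i)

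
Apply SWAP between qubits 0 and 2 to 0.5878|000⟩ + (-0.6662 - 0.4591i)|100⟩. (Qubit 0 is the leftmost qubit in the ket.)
0.5878|000⟩ + (-0.6662 - 0.4591i)|001⟩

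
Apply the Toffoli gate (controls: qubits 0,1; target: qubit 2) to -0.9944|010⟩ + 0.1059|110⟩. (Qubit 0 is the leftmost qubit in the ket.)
-0.9944|010⟩ + 0.1059|111⟩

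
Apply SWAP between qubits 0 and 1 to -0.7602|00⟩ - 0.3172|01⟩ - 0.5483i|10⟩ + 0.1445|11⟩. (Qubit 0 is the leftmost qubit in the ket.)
-0.7602|00⟩ - 0.5483i|01⟩ - 0.3172|10⟩ + 0.1445|11⟩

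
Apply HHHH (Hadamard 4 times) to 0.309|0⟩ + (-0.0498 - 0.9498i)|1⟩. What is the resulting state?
0.309|0⟩ + (-0.0498 - 0.9498i)|1⟩

H² = I, so an even number of Hadamards cancels: H^4 = I and the state is unchanged.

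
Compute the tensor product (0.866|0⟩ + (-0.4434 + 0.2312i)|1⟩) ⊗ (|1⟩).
0.866|01⟩ + (-0.4434 + 0.2312i)|11⟩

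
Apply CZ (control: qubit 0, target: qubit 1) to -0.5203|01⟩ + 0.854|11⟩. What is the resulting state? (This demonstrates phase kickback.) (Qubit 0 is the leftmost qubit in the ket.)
-0.5203|01⟩ - 0.854|11⟩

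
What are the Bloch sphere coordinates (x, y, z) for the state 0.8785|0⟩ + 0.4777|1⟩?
(0.8393, 0, 0.5436)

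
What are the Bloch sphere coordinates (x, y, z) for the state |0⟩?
(0, 0, 1)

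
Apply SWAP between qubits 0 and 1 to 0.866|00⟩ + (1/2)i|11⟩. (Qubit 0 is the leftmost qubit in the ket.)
0.866|00⟩ + (1/2)i|11⟩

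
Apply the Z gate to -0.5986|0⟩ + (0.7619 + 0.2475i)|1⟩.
-0.5986|0⟩ + (-0.7619 - 0.2475i)|1⟩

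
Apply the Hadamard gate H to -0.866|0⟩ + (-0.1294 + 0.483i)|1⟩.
(-0.7039 + 0.3415i)|0⟩ + (-0.5209 - 0.3415i)|1⟩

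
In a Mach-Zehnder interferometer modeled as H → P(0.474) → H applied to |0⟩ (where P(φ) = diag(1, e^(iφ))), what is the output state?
(0.9449 + 0.2282i)|0⟩ + (0.05513 - 0.2282i)|1⟩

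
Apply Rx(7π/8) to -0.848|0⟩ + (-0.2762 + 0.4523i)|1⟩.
(0.2782 + 0.2709i)|0⟩ + (-0.05388 + 0.9199i)|1⟩

Rx(7π/8) = [[cos(θ/2), −i·sin(θ/2)], [−i·sin(θ/2), cos(θ/2)]]; θ = 7π/8, cos(θ/2) ≈ 0.19509, sin(θ/2) ≈ 0.980785.
With a = amp(|0⟩) = -0.848 and b = amp(|1⟩) = (-0.2762 + 0.4523i):
new amp(|0⟩) = (0.19509)·a + (-0.980785i)·b = (0.2782 + 0.2709i)
new amp(|1⟩) = (-0.980785i)·a + (0.19509)·b = (-0.05388 + 0.9199i)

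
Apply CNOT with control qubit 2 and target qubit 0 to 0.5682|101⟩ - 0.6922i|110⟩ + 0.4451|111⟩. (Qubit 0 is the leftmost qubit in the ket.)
0.5682|001⟩ + 0.4451|011⟩ - 0.6922i|110⟩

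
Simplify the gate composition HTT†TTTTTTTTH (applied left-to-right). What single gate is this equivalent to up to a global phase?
I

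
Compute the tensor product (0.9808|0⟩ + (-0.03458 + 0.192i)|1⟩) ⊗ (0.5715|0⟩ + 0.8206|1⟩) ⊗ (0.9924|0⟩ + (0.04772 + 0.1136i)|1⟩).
0.5563|000⟩ + (0.02675 + 0.06368i)|001⟩ + 0.7987|010⟩ + (0.03841 + 0.09143i)|011⟩ + (-0.01961 + 0.1089i)|100⟩ + (-0.01341 + 0.002991i)|101⟩ + (-0.02816 + 0.1564i)|110⟩ + (-0.01925 + 0.004295i)|111⟩

amp(|b₁b₂…⟩) = product of the factor amplitudes for bits b₁, b₂, …; only kets whose every factor amplitude is nonzero survive.
|000⟩: (0.9808)(0.5715)(0.9924) = 0.5563
|001⟩: (0.9808)(0.5715)(0.04772 + 0.1136i) = (0.02675 + 0.06368i)
|010⟩: (0.9808)(0.8206)(0.9924) = 0.7987
|011⟩: (0.9808)(0.8206)(0.04772 + 0.1136i) = (0.03841 + 0.09143i)
|100⟩: (-0.03458 + 0.192i)(0.5715)(0.9924) = (-0.01961 + 0.1089i)
|101⟩: (-0.03458 + 0.192i)(0.5715)(0.04772 + 0.1136i) = (-0.01341 + 0.002991i)
|110⟩: (-0.03458 + 0.192i)(0.8206)(0.9924) = (-0.02816 + 0.1564i)
|111⟩: (-0.03458 + 0.192i)(0.8206)(0.04772 + 0.1136i) = (-0.01925 + 0.004295i)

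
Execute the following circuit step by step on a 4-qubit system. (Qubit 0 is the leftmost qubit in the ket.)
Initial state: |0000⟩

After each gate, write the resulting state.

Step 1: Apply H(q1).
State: 1/√2|0000⟩ + 1/√2|0100⟩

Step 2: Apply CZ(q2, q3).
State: 1/√2|0000⟩ + 1/√2|0100⟩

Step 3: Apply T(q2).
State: 1/√2|0000⟩ + 1/√2|0100⟩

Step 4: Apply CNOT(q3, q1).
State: 1/√2|0000⟩ + 1/√2|0100⟩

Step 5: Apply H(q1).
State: |0000⟩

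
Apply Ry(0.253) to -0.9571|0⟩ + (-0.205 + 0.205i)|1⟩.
(-0.9236 - 0.02586i)|0⟩ + (-0.3241 + 0.2034i)|1⟩

Ry(0.253) = [[cos(θ/2), −sin(θ/2)], [sin(θ/2), cos(θ/2)]]; θ = 0.253, cos(θ/2) ≈ 0.99201, sin(θ/2) ≈ 0.126163.
With a = amp(|0⟩) = -0.9571 and b = amp(|1⟩) = (-0.205 + 0.205i):
new amp(|0⟩) = (0.99201)·a + (-0.126163)·b = (-0.9236 - 0.02586i)
new amp(|1⟩) = (0.126163)·a + (0.99201)·b = (-0.3241 + 0.2034i)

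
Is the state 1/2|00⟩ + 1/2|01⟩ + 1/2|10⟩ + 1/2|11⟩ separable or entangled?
Separable

Writing the state as a|00⟩ + b|01⟩ + c|10⟩ + d|11⟩, it is a product state iff ad − bc = 0.
Here (a, b, c, d) = (1/2, 1/2, 1/2, 1/2): ad − bc = (1/2)(1/2) − (1/2)(1/2) = 0, so the state is separable.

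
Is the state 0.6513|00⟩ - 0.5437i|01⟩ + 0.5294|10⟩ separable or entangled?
Entangled

Writing the state as a|00⟩ + b|01⟩ + c|10⟩ + d|11⟩, it is a product state iff ad − bc = 0.
Here (a, b, c, d) = (0.6513, -0.5437i, 0.5294, 0): ad − bc = (0.6513)(0) − (-0.5437i)(0.5294) = 0.2878i ≠ 0, so the state is entangled.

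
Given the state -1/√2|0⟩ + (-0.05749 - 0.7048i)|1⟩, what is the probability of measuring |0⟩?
1/2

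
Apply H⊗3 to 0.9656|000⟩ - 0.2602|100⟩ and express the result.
0.2494|000⟩ + 0.2494|001⟩ + 0.2494|010⟩ + 0.2494|011⟩ + 0.4334|100⟩ + 0.4334|101⟩ + 0.4334|110⟩ + 0.4334|111⟩

H⊗3 gives amp(|y⟩) = (1/2√2) Σ_x (−1)^(x·y) amp(|x⟩), where x·y is the number of positions in which both x and y have a 1.
|000⟩: (0.9656 - 0.2602)/(2√2) = 0.2494
|001⟩: (0.9656 - 0.2602)/(2√2) = 0.2494
|010⟩: (0.9656 - 0.2602)/(2√2) = 0.2494
|011⟩: (0.9656 - 0.2602)/(2√2) = 0.2494
|100⟩: (0.9656 + 0.2602)/(2√2) = 0.4334
|101⟩: (0.9656 + 0.2602)/(2√2) = 0.4334
|110⟩: (0.9656 + 0.2602)/(2√2) = 0.4334
|111⟩: (0.9656 + 0.2602)/(2√2) = 0.4334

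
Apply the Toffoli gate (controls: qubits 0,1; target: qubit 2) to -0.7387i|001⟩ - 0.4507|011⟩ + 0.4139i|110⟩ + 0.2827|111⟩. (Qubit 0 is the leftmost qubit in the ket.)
-0.7387i|001⟩ - 0.4507|011⟩ + 0.2827|110⟩ + 0.4139i|111⟩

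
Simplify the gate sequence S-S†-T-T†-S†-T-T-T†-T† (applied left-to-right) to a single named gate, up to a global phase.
S†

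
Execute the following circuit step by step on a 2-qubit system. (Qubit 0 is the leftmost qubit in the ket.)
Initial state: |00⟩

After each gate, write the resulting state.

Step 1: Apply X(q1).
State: |01⟩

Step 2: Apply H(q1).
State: 1/√2|00⟩ - 1/√2|01⟩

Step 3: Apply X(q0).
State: 1/√2|10⟩ - 1/√2|11⟩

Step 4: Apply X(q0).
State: 1/√2|00⟩ - 1/√2|01⟩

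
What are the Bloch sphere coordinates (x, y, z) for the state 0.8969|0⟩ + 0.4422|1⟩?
(0.7932, 0, 0.6089)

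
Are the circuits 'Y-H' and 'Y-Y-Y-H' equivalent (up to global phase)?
Yes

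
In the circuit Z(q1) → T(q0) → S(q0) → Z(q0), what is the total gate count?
4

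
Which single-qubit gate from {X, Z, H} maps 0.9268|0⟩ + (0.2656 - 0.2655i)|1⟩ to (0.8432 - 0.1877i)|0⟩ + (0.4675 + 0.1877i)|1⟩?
H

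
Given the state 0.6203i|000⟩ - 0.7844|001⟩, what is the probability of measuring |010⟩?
0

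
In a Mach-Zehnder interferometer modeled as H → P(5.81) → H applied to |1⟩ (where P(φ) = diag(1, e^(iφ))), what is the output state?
(0.05494 + 0.2279i)|0⟩ + (0.9451 - 0.2279i)|1⟩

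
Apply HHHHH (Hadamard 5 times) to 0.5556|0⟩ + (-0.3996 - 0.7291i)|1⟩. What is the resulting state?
(0.1103 - 0.5156i)|0⟩ + (0.6754 + 0.5156i)|1⟩

H² = I, so H^5 = H: a single Hadamard. With (a, b) = (0.5556, (-0.3996 - 0.7291i)), H gives ((a + b)/√2, (a − b)/√2) = ((0.1103 - 0.5156i), (0.6754 + 0.5156i)).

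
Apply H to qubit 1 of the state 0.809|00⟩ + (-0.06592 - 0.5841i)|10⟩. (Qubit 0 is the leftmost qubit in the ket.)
0.572|00⟩ + 0.572|01⟩ + (-0.04661 - 0.413i)|10⟩ + (-0.04661 - 0.413i)|11⟩

H on qubit 1 mixes each pair of kets that differ only in qubit 1: amplitudes (a, b) of (|…0…⟩, |…1…⟩) become ((a + b)/√2, (a − b)/√2). Kets absent from the input have amplitude 0.
(|00⟩, |01⟩): (a, b) = (0.809, 0) → (0.572, 0.572)
(|10⟩, |11⟩): (a, b) = ((-0.06592 - 0.5841i), 0) → ((-0.04661 - 0.413i), (-0.04661 - 0.413i))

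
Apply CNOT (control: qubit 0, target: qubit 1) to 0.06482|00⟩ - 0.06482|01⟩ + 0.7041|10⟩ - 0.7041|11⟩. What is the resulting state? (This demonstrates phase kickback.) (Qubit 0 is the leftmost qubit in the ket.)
0.06482|00⟩ - 0.06482|01⟩ - 0.7041|10⟩ + 0.7041|11⟩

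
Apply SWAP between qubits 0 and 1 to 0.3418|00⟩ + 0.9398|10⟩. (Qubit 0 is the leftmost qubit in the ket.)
0.3418|00⟩ + 0.9398|01⟩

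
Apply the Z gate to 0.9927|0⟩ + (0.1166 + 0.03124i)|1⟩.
0.9927|0⟩ + (-0.1166 - 0.03124i)|1⟩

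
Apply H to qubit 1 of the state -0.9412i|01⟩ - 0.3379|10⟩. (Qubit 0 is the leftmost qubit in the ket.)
-0.6655i|00⟩ + 0.6655i|01⟩ - 0.2389|10⟩ - 0.2389|11⟩

H on qubit 1 mixes each pair of kets that differ only in qubit 1: amplitudes (a, b) of (|…0…⟩, |…1…⟩) become ((a + b)/√2, (a − b)/√2). Kets absent from the input have amplitude 0.
(|00⟩, |01⟩): (a, b) = (0, -0.9412i) → (-0.6655i, 0.6655i)
(|10⟩, |11⟩): (a, b) = (-0.3379, 0) → (-0.2389, -0.2389)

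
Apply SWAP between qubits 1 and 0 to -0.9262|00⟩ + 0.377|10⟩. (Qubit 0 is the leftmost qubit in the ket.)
-0.9262|00⟩ + 0.377|01⟩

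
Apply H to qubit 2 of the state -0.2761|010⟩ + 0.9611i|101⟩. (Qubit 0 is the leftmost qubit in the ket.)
-0.1952|010⟩ - 0.1952|011⟩ + 0.6796i|100⟩ - 0.6796i|101⟩

H on qubit 2 mixes each pair of kets that differ only in qubit 2: amplitudes (a, b) of (|…0…⟩, |…1…⟩) become ((a + b)/√2, (a − b)/√2). Kets absent from the input have amplitude 0.
(|010⟩, |011⟩): (a, b) = (-0.2761, 0) → (-0.1952, -0.1952)
(|100⟩, |101⟩): (a, b) = (0, 0.9611i) → (0.6796i, -0.6796i)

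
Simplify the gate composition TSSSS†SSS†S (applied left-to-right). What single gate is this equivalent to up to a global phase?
T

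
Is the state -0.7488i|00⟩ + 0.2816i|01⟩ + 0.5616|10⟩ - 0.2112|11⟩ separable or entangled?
Separable

Writing the state as a|00⟩ + b|01⟩ + c|10⟩ + d|11⟩, it is a product state iff ad − bc = 0.
Here (a, b, c, d) = (-0.7488i, 0.2816i, 0.5616, -0.2112): ad − bc = (-0.7488i)(-0.2112) − (0.2816i)(0.5616) = 0, so the state is separable.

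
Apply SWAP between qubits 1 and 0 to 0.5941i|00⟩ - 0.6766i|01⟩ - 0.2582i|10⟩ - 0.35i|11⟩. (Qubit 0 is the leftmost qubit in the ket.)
0.5941i|00⟩ - 0.2582i|01⟩ - 0.6766i|10⟩ - 0.35i|11⟩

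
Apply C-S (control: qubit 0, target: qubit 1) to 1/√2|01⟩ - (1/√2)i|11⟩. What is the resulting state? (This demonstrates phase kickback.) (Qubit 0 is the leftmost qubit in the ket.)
1/√2|01⟩ + 1/√2|11⟩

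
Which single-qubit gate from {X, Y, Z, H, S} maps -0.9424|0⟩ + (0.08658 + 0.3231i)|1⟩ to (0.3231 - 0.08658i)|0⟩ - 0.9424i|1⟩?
Y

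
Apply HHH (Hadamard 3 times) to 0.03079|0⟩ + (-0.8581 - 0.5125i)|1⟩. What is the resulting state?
(-0.585 - 0.3624i)|0⟩ + (0.6285 + 0.3624i)|1⟩

H² = I, so H^3 = H: a single Hadamard. With (a, b) = (0.03079, (-0.8581 - 0.5125i)), H gives ((a + b)/√2, (a − b)/√2) = ((-0.585 - 0.3624i), (0.6285 + 0.3624i)).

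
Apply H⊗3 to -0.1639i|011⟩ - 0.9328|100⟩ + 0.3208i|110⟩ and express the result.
(-0.3298 + 0.05547i)|000⟩ + (-0.3298 + 0.1714i)|001⟩ + (-0.3298 - 0.05547i)|010⟩ + (-0.3298 - 0.1714i)|011⟩ + (0.3298 - 0.1714i)|100⟩ + (0.3298 - 0.05547i)|101⟩ + (0.3298 + 0.1714i)|110⟩ + (0.3298 + 0.05547i)|111⟩

H⊗3 gives amp(|y⟩) = (1/2√2) Σ_x (−1)^(x·y) amp(|x⟩), where x·y is the number of positions in which both x and y have a 1.
|000⟩: (-0.1639i - 0.9328 + 0.3208i)/(2√2) = (-0.3298 + 0.05547i)
|001⟩: (0.1639i - 0.9328 + 0.3208i)/(2√2) = (-0.3298 + 0.1714i)
|010⟩: (0.1639i - 0.9328 - 0.3208i)/(2√2) = (-0.3298 - 0.05547i)
|011⟩: (-0.1639i - 0.9328 - 0.3208i)/(2√2) = (-0.3298 - 0.1714i)
|100⟩: (-0.1639i + 0.9328 - 0.3208i)/(2√2) = (0.3298 - 0.1714i)
|101⟩: (0.1639i + 0.9328 - 0.3208i)/(2√2) = (0.3298 - 0.05547i)
|110⟩: (0.1639i + 0.9328 + 0.3208i)/(2√2) = (0.3298 + 0.1714i)
|111⟩: (-0.1639i + 0.9328 + 0.3208i)/(2√2) = (0.3298 + 0.05547i)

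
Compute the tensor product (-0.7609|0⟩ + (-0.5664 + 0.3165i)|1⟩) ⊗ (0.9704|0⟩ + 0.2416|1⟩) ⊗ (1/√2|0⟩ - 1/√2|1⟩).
-0.5221|000⟩ + 0.5221|001⟩ - 0.13|010⟩ + 0.13|011⟩ + (-0.3887 + 0.2172i)|100⟩ + (0.3887 - 0.2172i)|101⟩ + (-0.09676 + 0.05407i)|110⟩ + (0.09676 - 0.05407i)|111⟩

amp(|b₁b₂…⟩) = product of the factor amplitudes for bits b₁, b₂, …; only kets whose every factor amplitude is nonzero survive.
|000⟩: (-0.7609)(0.9704)(1/√2) = -0.5221
|001⟩: (-0.7609)(0.9704)(-1/√2) = 0.5221
|010⟩: (-0.7609)(0.2416)(1/√2) = -0.13
|011⟩: (-0.7609)(0.2416)(-1/√2) = 0.13
|100⟩: (-0.5664 + 0.3165i)(0.9704)(1/√2) = (-0.3887 + 0.2172i)
|101⟩: (-0.5664 + 0.3165i)(0.9704)(-1/√2) = (0.3887 - 0.2172i)
|110⟩: (-0.5664 + 0.3165i)(0.2416)(1/√2) = (-0.09676 + 0.05407i)
|111⟩: (-0.5664 + 0.3165i)(0.2416)(-1/√2) = (0.09676 - 0.05407i)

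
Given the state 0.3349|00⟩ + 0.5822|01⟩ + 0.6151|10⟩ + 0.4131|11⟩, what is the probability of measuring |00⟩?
0.1122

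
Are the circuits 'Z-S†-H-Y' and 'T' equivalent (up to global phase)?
No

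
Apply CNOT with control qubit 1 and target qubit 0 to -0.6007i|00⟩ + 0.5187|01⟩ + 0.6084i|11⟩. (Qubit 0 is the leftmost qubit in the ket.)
-0.6007i|00⟩ + 0.6084i|01⟩ + 0.5187|11⟩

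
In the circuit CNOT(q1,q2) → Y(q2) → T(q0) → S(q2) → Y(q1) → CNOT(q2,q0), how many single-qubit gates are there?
4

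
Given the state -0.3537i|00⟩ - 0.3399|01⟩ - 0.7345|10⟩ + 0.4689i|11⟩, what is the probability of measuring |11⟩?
0.2199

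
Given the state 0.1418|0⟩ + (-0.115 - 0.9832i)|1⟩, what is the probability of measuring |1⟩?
0.9799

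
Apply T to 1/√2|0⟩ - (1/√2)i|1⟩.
1/√2|0⟩ + (1/2 - (1/2)i)|1⟩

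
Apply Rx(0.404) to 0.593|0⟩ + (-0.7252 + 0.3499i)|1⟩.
(0.6511 + 0.1455i)|0⟩ + (-0.7105 + 0.2238i)|1⟩

Rx(0.404) = [[cos(θ/2), −i·sin(θ/2)], [−i·sin(θ/2), cos(θ/2)]]; θ = 0.404, cos(θ/2) ≈ 0.979667, sin(θ/2) ≈ 0.200629.
With a = amp(|0⟩) = 0.593 and b = amp(|1⟩) = (-0.7252 + 0.3499i):
new amp(|0⟩) = (0.979667)·a + (-0.200629i)·b = (0.6511 + 0.1455i)
new amp(|1⟩) = (-0.200629i)·a + (0.979667)·b = (-0.7105 + 0.2238i)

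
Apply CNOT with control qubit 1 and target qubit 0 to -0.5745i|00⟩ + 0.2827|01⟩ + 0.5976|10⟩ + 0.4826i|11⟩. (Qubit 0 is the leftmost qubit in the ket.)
-0.5745i|00⟩ + 0.4826i|01⟩ + 0.5976|10⟩ + 0.2827|11⟩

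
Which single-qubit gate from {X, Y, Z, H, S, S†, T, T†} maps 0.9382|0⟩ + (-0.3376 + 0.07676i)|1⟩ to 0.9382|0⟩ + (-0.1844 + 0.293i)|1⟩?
T†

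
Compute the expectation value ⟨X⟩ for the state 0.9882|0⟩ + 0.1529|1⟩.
0.3022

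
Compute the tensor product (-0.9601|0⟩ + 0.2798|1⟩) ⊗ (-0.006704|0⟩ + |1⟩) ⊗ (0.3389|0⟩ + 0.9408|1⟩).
0.002181|000⟩ + 0.006055|001⟩ - 0.3254|010⟩ - 0.9033|011⟩ - 0.0006357|100⟩ - 0.001765|101⟩ + 0.09482|110⟩ + 0.2632|111⟩

amp(|b₁b₂…⟩) = product of the factor amplitudes for bits b₁, b₂, …; only kets whose every factor amplitude is nonzero survive.
|000⟩: (-0.9601)(-0.006704)(0.3389) = 0.002181
|001⟩: (-0.9601)(-0.006704)(0.9408) = 0.006055
|010⟩: (-0.9601)(1)(0.3389) = -0.3254
|011⟩: (-0.9601)(1)(0.9408) = -0.9033
|100⟩: (0.2798)(-0.006704)(0.3389) = -0.0006357
|101⟩: (0.2798)(-0.006704)(0.9408) = -0.001765
|110⟩: (0.2798)(1)(0.3389) = 0.09482
|111⟩: (0.2798)(1)(0.9408) = 0.2632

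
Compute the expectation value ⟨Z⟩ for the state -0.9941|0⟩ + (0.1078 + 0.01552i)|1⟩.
0.9764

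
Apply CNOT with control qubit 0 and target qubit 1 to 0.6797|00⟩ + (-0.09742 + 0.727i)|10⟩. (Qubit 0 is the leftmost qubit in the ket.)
0.6797|00⟩ + (-0.09742 + 0.727i)|11⟩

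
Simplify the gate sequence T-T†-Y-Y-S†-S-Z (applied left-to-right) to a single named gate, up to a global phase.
Z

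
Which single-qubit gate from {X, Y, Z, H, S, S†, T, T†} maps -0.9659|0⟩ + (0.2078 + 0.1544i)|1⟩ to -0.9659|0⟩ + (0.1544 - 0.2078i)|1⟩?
S†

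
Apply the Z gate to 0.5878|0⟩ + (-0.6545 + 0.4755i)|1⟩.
0.5878|0⟩ + (0.6545 - 0.4755i)|1⟩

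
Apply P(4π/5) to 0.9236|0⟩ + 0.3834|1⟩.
0.9236|0⟩ + (-0.3102 + 0.2254i)|1⟩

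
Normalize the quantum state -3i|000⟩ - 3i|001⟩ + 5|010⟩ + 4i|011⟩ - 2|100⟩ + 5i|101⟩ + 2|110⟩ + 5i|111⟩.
-0.2774i|000⟩ - 0.2774i|001⟩ + 0.4623|010⟩ + 0.3698i|011⟩ - 0.1849|100⟩ + 0.4623i|101⟩ + 0.1849|110⟩ + 0.4623i|111⟩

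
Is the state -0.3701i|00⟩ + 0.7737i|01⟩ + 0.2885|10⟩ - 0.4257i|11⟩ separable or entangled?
Entangled

Writing the state as a|00⟩ + b|01⟩ + c|10⟩ + d|11⟩, it is a product state iff ad − bc = 0.
Here (a, b, c, d) = (-0.3701i, 0.7737i, 0.2885, -0.4257i): ad − bc = (-0.3701i)(-0.4257i) − (0.7737i)(0.2885) = (-0.1576 - 0.2232i) ≠ 0, so the state is entangled.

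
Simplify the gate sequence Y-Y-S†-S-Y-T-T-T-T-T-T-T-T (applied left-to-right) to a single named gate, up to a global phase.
Y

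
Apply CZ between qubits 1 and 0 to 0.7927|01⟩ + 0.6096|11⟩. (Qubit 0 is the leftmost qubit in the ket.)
0.7927|01⟩ - 0.6096|11⟩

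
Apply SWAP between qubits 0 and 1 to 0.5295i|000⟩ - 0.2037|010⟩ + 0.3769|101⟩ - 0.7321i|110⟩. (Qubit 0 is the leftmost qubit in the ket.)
0.5295i|000⟩ + 0.3769|011⟩ - 0.2037|100⟩ - 0.7321i|110⟩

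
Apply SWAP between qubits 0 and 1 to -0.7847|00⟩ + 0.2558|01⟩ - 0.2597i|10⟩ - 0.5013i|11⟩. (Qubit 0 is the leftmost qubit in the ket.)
-0.7847|00⟩ - 0.2597i|01⟩ + 0.2558|10⟩ - 0.5013i|11⟩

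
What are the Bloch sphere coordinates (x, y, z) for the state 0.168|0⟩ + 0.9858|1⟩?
(0.3312, 0, -0.9436)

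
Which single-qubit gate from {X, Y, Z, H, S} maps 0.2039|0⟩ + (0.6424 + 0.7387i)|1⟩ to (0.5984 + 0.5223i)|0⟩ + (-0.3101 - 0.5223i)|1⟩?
H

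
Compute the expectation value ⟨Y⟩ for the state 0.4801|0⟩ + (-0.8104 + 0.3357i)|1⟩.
0.3223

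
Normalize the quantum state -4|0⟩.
-|0⟩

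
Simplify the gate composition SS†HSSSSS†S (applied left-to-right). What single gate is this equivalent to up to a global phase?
H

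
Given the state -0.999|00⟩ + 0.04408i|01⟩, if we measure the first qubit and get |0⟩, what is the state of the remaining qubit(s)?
-0.999|0⟩ + 0.04408i|1⟩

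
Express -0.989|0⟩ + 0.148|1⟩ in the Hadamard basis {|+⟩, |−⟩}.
-0.5947|+⟩ - 0.804|−⟩

With |ψ⟩ = α|0⟩ + β|1⟩, the Hadamard-basis coefficients are ⟨+|ψ⟩ = (α + β)/√2 and ⟨−|ψ⟩ = (α − β)/√2.
Here α = -0.989, β = 0.148: (α + β)/√2 = -0.5947, (α − β)/√2 = -0.804.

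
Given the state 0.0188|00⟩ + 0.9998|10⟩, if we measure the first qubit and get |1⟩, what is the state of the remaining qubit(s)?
|0⟩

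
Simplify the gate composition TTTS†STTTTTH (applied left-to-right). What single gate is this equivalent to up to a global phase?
H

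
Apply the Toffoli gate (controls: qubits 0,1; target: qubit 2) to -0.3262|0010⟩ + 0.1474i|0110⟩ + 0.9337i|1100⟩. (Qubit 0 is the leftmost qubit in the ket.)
-0.3262|0010⟩ + 0.1474i|0110⟩ + 0.9337i|1110⟩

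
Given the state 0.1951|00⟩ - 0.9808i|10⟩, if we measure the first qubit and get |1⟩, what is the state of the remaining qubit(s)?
-i|0⟩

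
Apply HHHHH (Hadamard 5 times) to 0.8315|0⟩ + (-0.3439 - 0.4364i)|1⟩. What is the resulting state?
(0.3448 - 0.3086i)|0⟩ + (0.8311 + 0.3086i)|1⟩

H² = I, so H^5 = H: a single Hadamard. With (a, b) = (0.8315, (-0.3439 - 0.4364i)), H gives ((a + b)/√2, (a − b)/√2) = ((0.3448 - 0.3086i), (0.8311 + 0.3086i)).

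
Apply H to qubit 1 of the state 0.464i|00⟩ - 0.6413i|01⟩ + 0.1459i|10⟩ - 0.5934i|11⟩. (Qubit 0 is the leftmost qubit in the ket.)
-0.1254i|00⟩ + 0.7816i|01⟩ - 0.3164i|10⟩ + 0.5228i|11⟩

H on qubit 1 mixes each pair of kets that differ only in qubit 1: amplitudes (a, b) of (|…0…⟩, |…1…⟩) become ((a + b)/√2, (a − b)/√2). Kets absent from the input have amplitude 0.
(|00⟩, |01⟩): (a, b) = (0.464i, -0.6413i) → (-0.1254i, 0.7816i)
(|10⟩, |11⟩): (a, b) = (0.1459i, -0.5934i) → (-0.3164i, 0.5228i)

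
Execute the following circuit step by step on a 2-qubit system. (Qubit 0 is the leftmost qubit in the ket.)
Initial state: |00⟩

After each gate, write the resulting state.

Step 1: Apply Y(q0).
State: i|10⟩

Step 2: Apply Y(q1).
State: -|11⟩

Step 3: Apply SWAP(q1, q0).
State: -|11⟩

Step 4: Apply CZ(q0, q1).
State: |11⟩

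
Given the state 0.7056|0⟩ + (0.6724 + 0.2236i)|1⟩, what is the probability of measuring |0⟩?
0.4979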